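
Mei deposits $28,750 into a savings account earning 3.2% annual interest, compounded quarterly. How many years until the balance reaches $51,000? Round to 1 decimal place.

18.0 years

(1 + 0.008)^(4t) = 51,000/28,750 = 1.7739.
4t·ln(1 + 0.008) = ln(1.7739); 4t = 0.57319/0.00796817 ≈ 71.9347.
t ≈ 17.9837 years.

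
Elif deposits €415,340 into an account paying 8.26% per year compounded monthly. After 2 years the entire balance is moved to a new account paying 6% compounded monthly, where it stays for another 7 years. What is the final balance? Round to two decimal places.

€744,479.25

Phase 1: 415,340·(1 + 0.0826/12)^24 ≈ 489,669.9018.
Phase 2: 489,669.9018·(1 + 0.005)^84 ≈ 744,479.2504.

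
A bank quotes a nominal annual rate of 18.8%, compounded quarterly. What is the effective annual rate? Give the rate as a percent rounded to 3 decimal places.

EAR = (1 + 18.8%/4)^4 − 1 = (1 + 0.047)^4 − 1.
(1 + 0.047)^4 ≈ 1.201674, so EAR ≈ 20.16742%.

20.167%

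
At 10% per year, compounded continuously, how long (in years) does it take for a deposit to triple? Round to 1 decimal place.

e^(0.1t) = 3, so 0.1t = ln 3 ≈ 1.0986.
t ≈ 1.0986/0.1 ≈ 10.9861.

11.0 years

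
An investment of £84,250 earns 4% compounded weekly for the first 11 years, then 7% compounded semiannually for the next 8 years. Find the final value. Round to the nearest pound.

After 11 years at 4%: 84,250 × 1.55244460956 ≈ 130,793.4584.
Then 8 years at 7%: 130,793.4584 × 1.73398603983 ≈ 226,794.0309.

£226,794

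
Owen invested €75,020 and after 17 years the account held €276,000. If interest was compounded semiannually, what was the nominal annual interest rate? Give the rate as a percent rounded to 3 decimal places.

7.811%

The 34-period growth factor is 276,000/75,020 = 3.67902.
r/2 = 3.67902^(1/34) − 1 ≈ 0.0390565, so r ≈ 2·0.0390565 = 7.81131%.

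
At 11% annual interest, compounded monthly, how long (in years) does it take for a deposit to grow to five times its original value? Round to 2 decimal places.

(1 + 0.00916667)^(12t) = 5.
12t = ln 5 / ln(1 + 0.00916667) ≈ 1.6094/0.00912491 ≈ 176.3785.
t ≈ 14.6982.

14.70 years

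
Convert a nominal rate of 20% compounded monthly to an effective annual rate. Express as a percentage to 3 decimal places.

21.939%

EAR = (1 + 20%/12)^12 − 1 = (1 + 0.0166667)^12 − 1.
(1 + 0.0166667)^12 ≈ 1.219391, so EAR ≈ 21.93911%.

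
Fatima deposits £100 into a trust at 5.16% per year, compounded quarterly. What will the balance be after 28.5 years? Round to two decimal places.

£431.11

Periodic rate = 5.16%/4 = 0.0129; periods = 4·28.5 = 114.
A = 100·(1 + 0.0129)^114 ≈ 100·4.31111005 ≈ 431.1110.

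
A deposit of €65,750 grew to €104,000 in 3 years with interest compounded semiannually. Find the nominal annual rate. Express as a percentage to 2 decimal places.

(1 + r/2)^6 = 104,000/65,750 = 1.58175.
1 + r/2 = 1.58175^(1/6) ≈ 1.079418, so r/2 ≈ 0.0794179.
r ≈ 2·0.0794179 = 15.88357%.

15.88%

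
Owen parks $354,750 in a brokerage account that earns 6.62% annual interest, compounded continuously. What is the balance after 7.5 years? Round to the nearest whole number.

A = P·e^(rt) = 354,750·e^(0.0662·7.5) = 354,750·e^0.4965.
e^0.4965 ≈ 1.6429608329, so A ≈ 582,840.3555.

$582,840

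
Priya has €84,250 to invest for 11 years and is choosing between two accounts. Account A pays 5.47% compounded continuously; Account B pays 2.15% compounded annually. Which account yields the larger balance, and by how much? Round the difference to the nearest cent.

Account A, by €47,313.35

Account A growth factor: e^(0.0547·11) = e^0.6017 ≈ 1.82521903681; balance ≈ 153,774.7039.
Account B growth factor: (1 + 0.0215)^11 ≈ 1.26363626342; balance ≈ 106,461.3552.
Account A is larger by 47,313.3487.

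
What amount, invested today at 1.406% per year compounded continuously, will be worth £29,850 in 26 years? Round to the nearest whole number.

£20,710

P = A·e^(−rt) = 29,850·e^(−0.36556).
e^(−0.36556) ≈ 0.69380800958, so P ≈ 20,710.1691.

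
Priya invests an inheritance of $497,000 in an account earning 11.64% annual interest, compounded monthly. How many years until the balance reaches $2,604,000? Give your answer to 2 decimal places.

14.30 years

(1 + 0.0097)^(12t) = 2,604,000/497,000 = 5.2394.
12t·ln(1 + 0.0097) = ln(5.2394); 12t = 1.6562/0.00965326 ≈ 171.5705.
t ≈ 14.2975 years.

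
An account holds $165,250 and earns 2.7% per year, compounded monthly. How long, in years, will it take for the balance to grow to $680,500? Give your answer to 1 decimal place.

52.5 years

We need (1 + 0.00225)^(12t) = 4.118, so 12t = ln 4.118 / ln 1.00225 ≈ 629.7600.
t ≈ 629.7600/12 = 52.4800 years.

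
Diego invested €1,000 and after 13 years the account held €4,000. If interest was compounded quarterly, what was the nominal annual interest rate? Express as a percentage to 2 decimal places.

The 52-period growth factor is 4,000/1,000 = 4.
r/4 = 4^(1/52) − 1 ≈ 0.0270181, so r ≈ 4·0.0270181 = 10.80722%.

10.81%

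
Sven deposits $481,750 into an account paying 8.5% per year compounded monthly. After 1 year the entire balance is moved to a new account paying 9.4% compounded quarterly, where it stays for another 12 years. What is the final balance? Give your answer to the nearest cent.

$1,598,907.29

Phase 1: 481,750·(1 + 0.085/12)^12 ≈ 524,332.3189.
Phase 2: 524,332.3189·(1 + 0.0235)^48 ≈ 1,598,907.2936.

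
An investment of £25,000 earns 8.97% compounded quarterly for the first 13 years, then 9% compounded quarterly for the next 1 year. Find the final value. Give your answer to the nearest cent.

Phase 1: 25,000·(1 + 0.022425)^52 ≈ 79,209.2566.
Phase 2: 79,209.2566·(1 + 0.0225)^4 ≈ 86,582.3171.

£86,582.32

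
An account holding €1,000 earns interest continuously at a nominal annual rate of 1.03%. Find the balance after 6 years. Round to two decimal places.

A = P·e^(rt) = 1,000·e^(0.0103·6) = 1,000·e^0.0618.
e^0.0618 ≈ 1.063749574, so A ≈ 1,063.7496.

€1,063.75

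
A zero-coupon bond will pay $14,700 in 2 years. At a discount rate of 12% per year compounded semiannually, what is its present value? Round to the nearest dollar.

$11,644

Growth factor = (1 + 0.06)^4 ≈ 1.26247696.
P = 14,700/1.26247696 ≈ 11,643.7768.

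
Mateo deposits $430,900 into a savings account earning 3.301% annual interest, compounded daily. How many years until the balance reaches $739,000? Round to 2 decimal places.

We need (1 + 0.0000904384)^(365t) = 1.715, so 365t = ln 1.715 / ln 1.00009 ≈ 5964.7951.
t ≈ 5964.7951/365 = 16.3419 years.

16.34 years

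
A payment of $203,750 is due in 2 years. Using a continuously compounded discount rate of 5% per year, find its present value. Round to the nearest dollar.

P = A·e^(−rt) = 203,750·e^(−0.1).
e^(−0.1) ≈ 0.904837418036, so P ≈ 184,360.6239.

$184,361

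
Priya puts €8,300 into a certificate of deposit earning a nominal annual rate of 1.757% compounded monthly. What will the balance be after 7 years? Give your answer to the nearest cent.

€9,385.40

Growth factor = (1 + 0.01757/12)^84 ≈ 1.130771393.
A ≈ 8,300 × 1.130771393 ≈ 9,385.4026.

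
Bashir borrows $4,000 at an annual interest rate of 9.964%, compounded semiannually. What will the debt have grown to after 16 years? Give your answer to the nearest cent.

Periodic rate = 9.964%/2 = 0.04982; periods = 2·16 = 32.
A = 4,000·(1 + 0.04982)^32 ≈ 4,000·4.7388716975 ≈ 18,955.4868.

$18,955.49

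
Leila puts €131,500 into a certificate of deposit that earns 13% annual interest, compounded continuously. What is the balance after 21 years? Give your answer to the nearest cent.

A = P·e^(rt) = 131,500·e^(0.13·21) = 131,500·e^2.73.
e^2.73 ≈ 15.33288701991, so A ≈ 2,016,274.6431.

€2,016,274.64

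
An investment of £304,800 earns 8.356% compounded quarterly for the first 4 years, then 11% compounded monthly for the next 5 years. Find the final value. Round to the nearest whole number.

Phase 1: 304,800·(1 + 0.02089)^16 ≈ 424,305.0091.
Phase 2: 424,305.0091·(1 + 0.11/12)^60 ≈ 733,587.6047.

£733,588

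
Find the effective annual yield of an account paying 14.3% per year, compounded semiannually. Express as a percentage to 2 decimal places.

14.81%

EAR = (1 + 14.3%/2)^2 − 1 = (1 + 0.0715)^2 − 1.
(1 + 0.0715)^2 ≈ 1.148112, so EAR ≈ 14.81122%.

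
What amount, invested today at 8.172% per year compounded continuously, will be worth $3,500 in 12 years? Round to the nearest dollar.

$1,313

P = A·e^(−rt) = 3,500·e^(−0.98064).
e^(−0.98064) ≈ 0.3750709766, so P ≈ 1,312.7484.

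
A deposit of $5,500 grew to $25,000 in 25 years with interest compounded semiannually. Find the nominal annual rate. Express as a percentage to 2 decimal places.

The 50-period growth factor is 25,000/5,500 = 4.54545.
r/2 = 4.54545^(1/50) − 1 ≈ 0.0307457, so r ≈ 2·0.0307457 = 6.14915%.

6.15%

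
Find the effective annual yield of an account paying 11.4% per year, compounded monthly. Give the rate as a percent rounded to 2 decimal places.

12.01%

EAR = (1 + 11.4%/12)^12 − 1 = (1 + 0.0095)^12 − 1.
(1 + 0.0095)^12 ≈ 1.120149, so EAR ≈ 12.01492%.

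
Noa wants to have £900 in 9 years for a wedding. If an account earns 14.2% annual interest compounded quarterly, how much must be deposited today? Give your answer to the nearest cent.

£256.35

Growth factor = (1 + 0.0355)^36 ≈ 3.51078081.
P = 900/3.51078081 ≈ 256.3532.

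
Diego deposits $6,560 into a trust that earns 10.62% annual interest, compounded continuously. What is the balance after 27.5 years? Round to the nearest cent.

$121,691.68

A = P·e^(rt) = 6,560·e^(0.1062·27.5) = 6,560·e^2.9205.
e^2.9205 ≈ 18.5505604215, so A ≈ 121,691.6764.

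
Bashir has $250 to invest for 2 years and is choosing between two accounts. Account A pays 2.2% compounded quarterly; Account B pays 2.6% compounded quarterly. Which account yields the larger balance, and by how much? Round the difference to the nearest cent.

Account B, by $2.09

Account A growth factor: (1 + 0.0055)^8 ≈ 1.04485638; balance ≈ 261.2141.
Account B growth factor: (1 + 0.0065)^8 ≈ 1.0531985; balance ≈ 263.2996.
Account B is larger by 2.0855.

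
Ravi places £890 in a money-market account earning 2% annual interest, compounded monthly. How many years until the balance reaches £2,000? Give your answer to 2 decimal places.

40.52 years

We need (1 + 0.00166667)^(12t) = 2.2472, so 12t = ln 2.2472 / ln 1.001667 ≈ 486.2133.
t ≈ 486.2133/12 = 40.5178 years.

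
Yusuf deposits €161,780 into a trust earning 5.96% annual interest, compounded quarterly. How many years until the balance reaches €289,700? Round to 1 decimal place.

(1 + 0.0149)^(4t) = 289,700/161,780 = 1.7907.
4t·ln(1 + 0.0149) = ln(1.7907); 4t = 0.58261/0.0147901 ≈ 39.3918.
t ≈ 9.8480 years.

9.8 years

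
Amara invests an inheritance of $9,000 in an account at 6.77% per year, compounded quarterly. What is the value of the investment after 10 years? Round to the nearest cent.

$17,611.63

Growth factor = (1 + 0.016925)^40 ≈ 1.9568474245.
A ≈ 9,000 × 1.9568474245 ≈ 17,611.6268.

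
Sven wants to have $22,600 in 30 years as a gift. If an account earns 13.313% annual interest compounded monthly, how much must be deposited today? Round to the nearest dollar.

$426

Periodic rate = 13.313%/12 = 0.0110942; 360 periods.
P = 22,600/(1 + 0.13313/12)^360 ≈ 22,600/53.085722339 ≈ 425.7265.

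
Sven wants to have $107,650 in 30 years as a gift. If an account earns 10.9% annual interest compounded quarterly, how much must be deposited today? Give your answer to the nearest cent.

Periodic rate = 10.9%/4 = 0.02725; 120 periods.
P = 107,650/(1 + 0.02725)^120 ≈ 107,650/25.184770177 ≈ 4,274.4087.

$4,274.41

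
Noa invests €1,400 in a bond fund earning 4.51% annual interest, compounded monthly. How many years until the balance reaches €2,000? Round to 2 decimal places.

(1 + 0.00375833)^(12t) = 2,000/1,400 = 1.4286.
12t·ln(1 + 0.00375833) = ln(1.4286); 12t = 0.35667/0.00375129 ≈ 95.0807.
t ≈ 7.9234 years.

7.92 years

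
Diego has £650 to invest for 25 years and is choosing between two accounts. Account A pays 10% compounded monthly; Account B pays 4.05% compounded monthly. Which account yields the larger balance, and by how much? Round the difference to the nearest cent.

Account A, by £6,050.95

Account A growth factor: (1 + 0.1/12)^300 ≈ 12.05694502; balance ≈ 7,837.0143.
Account B growth factor: (1 + 0.003375)^300 ≈ 2.747785298; balance ≈ 1,786.0604.
Account A is larger by 6,050.9538.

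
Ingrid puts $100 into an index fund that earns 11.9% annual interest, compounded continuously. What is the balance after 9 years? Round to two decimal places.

$291.83

A = P·e^(rt) = 100·e^(0.119·9) = 100·e^1.071.
e^1.071 ≈ 2.91829634, so A ≈ 291.8296.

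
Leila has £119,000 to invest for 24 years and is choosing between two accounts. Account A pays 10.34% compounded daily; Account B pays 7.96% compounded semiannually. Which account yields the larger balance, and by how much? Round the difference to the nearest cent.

Account A, by £648,077.89

A: (1 + 0.1034/365)^8760 ≈ 11.95618315066, so 119,000 × 11.95618315066 ≈ 1,422,785.7949.
B: (1 + 0.0398)^48 ≈ 6.51015050134, so 119,000 × 6.51015050134 ≈ 774,707.9097.
Difference ≈ 648,077.8853 in favor of A.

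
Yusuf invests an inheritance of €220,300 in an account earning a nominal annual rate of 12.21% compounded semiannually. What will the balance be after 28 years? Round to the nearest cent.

€6,084,460.56

Periodic rate = 12.21%/2 = 0.06105; periods = 2·28 = 56.
A = 220,300·(1 + 0.06105)^56 ≈ 220,300·27.61897667074 ≈ 6,084,460.5606.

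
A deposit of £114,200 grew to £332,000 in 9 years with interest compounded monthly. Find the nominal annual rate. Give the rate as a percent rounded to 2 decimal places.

The 108-period growth factor is 332,000/114,200 = 2.90718.
r/12 = 2.90718^(1/108) − 1 ≈ 0.00993031, so r ≈ 12·0.00993031 = 11.91637%.

11.92%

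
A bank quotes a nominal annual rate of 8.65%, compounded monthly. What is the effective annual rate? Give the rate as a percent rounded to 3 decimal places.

One year is 12 periods at 0.00720833 each: (1 + 0.00720833)^12 ≈ 1.090013.
EAR = 1.090013 − 1 ≈ 9.00131%.

9.001%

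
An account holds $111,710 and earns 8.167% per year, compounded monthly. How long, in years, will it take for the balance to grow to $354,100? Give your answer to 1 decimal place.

14.2 years

We need (1 + 0.00680583)^(12t) = 3.1698, so 12t = ln 3.1698 / ln 1.006806 ≈ 170.0886.
t ≈ 170.0886/12 = 14.1740 years.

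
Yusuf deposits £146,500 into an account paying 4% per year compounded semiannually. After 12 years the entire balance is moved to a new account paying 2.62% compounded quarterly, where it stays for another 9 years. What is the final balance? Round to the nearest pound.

Phase 1: 146,500·(1 + 0.02)^24 ≈ 235,636.0570.
Phase 2: 235,636.0570·(1 + 0.00655)^36 ≈ 298,067.3877.

£298,067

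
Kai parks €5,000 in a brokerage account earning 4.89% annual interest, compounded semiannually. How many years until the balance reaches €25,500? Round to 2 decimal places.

(1 + 0.02445)^(2t) = 25,500/5,000 = 5.1.
2t·ln(1 + 0.02445) = ln(5.1); 2t = 1.6292/0.0241559 ≈ 67.4469.
t ≈ 33.7235 years.

33.72 years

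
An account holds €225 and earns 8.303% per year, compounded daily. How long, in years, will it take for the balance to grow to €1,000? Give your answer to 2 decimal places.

(1 + 0.000227479)^(365t) = 1,000/225 = 4.4444.
365t·ln(1 + 0.000227479) = ln(4.4444); 365t = 1.4917/0.000227454 ≈ 6558.0628.
t ≈ 17.9673 years.

17.97 years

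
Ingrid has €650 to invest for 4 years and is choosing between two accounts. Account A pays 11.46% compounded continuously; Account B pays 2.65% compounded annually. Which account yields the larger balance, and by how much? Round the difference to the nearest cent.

Account A, by €306.31

A: e^(0.1146·4) = e^0.4584 ≈ 1.581541493, so 650 × 1.581541493 ≈ 1,028.0020.
B: (1 + 0.0265)^4 ≈ 1.11028843, so 650 × 1.11028843 ≈ 721.6875.
Difference ≈ 306.3145 in favor of A.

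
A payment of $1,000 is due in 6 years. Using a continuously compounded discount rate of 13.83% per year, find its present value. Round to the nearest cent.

$436.14

P = A·e^(−rt) = 1,000·e^(−0.8298).
e^(−0.8298) ≈ 0.436136505, so P ≈ 436.1365.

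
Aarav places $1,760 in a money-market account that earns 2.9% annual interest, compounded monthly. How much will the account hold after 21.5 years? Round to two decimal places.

$3,280.72

Growth factor = (1 + 0.029/12)^258 ≈ 1.864043058.
A ≈ 1,760 × 1.864043058 ≈ 3,280.7158.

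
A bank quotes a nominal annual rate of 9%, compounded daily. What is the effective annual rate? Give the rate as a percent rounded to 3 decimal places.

One year is 365 periods at 0.000246575 each: (1 + 0.000246575)^365 ≈ 1.094162.
EAR = 1.094162 − 1 ≈ 9.41621%.

9.416%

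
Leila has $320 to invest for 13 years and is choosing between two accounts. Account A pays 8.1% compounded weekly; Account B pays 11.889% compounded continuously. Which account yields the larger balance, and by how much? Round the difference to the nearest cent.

A: (1 + 0.081/52)^676 ≈ 2.86388967, so 320 × 2.86388967 ≈ 916.4447.
B: e^(0.11889·13) = e^1.54557 ≈ 4.690644533, so 320 × 4.690644533 ≈ 1,501.0063.
Difference ≈ 584.5616 in favor of B.

Account B, by $584.56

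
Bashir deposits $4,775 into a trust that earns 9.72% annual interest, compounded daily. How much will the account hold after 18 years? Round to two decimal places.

$27,460.84

Periodic rate = 9.72%/365 = 0.000266301; periods = 365·18 = 6570.
A = 4,775·(1 + 0.0972/365)^6570 ≈ 4,775·5.7509616305 ≈ 27,460.8418.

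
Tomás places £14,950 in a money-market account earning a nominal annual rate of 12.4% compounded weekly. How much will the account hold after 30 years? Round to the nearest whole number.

Periodic rate = 12.4%/52 = 0.00238462; periods = 52·30 = 1560.
A = 14,950·(1 + 0.124/52)^1560 ≈ 14,950·41.0820650968 ≈ 614,176.8732.

£614,177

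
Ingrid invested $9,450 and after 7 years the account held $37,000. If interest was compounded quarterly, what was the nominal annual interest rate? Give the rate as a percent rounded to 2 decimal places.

19.98%

The 28-period growth factor is 37,000/9,450 = 3.91534.
r/4 = 3.91534^(1/28) − 1 ≈ 0.0499542, so r ≈ 4·0.0499542 = 19.98168%.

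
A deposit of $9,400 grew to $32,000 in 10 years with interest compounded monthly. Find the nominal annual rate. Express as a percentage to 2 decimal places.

The 120-period growth factor is 32,000/9,400 = 3.40426.
r/12 = 3.40426^(1/120) − 1 ≈ 0.0102608, so r ≈ 12·0.0102608 = 12.31300%.

12.31%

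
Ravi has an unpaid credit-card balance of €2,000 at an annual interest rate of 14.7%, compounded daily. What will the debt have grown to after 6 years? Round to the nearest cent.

Growth factor = (1 + 0.147/365)^2190 ≈ 2.415297431.
A ≈ 2,000 × 2.415297431 ≈ 4,830.5949.

€4,830.59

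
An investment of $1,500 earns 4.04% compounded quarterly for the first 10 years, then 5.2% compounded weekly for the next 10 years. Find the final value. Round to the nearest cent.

$3,770.39

After 10 years at 4.04%: 1,500 × 1.494771622 ≈ 2,242.1574.
Then 10 years at 5.2%: 2,242.1574 × 1.681590671 ≈ 3,770.3910.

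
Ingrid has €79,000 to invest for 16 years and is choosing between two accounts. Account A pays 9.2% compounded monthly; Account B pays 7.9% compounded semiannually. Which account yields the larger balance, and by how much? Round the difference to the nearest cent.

A: (1 + 0.092/12)^192 ≈ 4.33354541192, so 79,000 × 4.33354541192 ≈ 342,350.0875.
B: (1 + 0.0395)^32 ≈ 3.45448886673, so 79,000 × 3.45448886673 ≈ 272,904.6205.
Difference ≈ 69,445.4671 in favor of A.

Account A, by €69,445.47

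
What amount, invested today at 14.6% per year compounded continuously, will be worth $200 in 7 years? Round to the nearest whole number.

P = A·e^(−rt) = 200·e^(−1.022).
e^(−1.022) ≈ 0.359874471, so P ≈ 71.9749.

$72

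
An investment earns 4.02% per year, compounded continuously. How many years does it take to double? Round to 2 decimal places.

e^(0.0402t) = 2, so 0.0402t = ln 2 ≈ 0.69315.
t ≈ 0.69315/0.0402 ≈ 17.2425.

17.24 years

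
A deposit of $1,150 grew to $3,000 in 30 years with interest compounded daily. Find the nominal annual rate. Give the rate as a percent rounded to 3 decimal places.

3.196%

(1 + r/365)^10950 = 3,000/1,150 = 2.6087.
1 + r/365 = 2.6087^(1/10950) ≈ 1.000088, so r/365 ≈ 0.0000875701.
r ≈ 365·0.0000875701 = 3.19631%.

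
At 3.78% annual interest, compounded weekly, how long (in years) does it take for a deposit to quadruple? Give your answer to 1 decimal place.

36.7 years

(1 + 0.000726923)^(52t) = 4.
52t = ln 4 / ln(1 + 0.000726923) ≈ 1.3863/0.000726659 ≈ 1907.7647.
t ≈ 36.6878.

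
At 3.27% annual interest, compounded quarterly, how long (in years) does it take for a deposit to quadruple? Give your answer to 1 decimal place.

(1 + 0.008175)^(4t) = 4.
4t = ln 4 / ln(1 + 0.008175) ≈ 1.3863/0.00814177 ≈ 170.2695.
t ≈ 42.5674.

42.6 years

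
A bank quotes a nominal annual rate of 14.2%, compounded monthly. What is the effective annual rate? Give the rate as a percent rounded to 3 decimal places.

One year is 12 periods at 0.0118333 each: (1 + 0.0118333)^12 ≈ 1.151616.
EAR = 1.151616 − 1 ≈ 15.16163%.

15.162%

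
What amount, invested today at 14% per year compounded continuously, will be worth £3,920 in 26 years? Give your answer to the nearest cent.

P = A·e^(−rt) = 3,920·e^(−3.64).
e^(−3.64) ≈ 0.02625234397, so P ≈ 102.9092.

£102.91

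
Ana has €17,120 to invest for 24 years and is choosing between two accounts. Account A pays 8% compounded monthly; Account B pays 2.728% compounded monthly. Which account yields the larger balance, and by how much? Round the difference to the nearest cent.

Account A growth factor: (1 + 0.08/12)^288 ≈ 6.77763555533; balance ≈ 116,033.1207.
Account B growth factor: (1 + 0.02728/12)^288 ≈ 1.9231739643; balance ≈ 32,924.7383.
Account A is larger by 83,108.3824.

Account A, by €83,108.38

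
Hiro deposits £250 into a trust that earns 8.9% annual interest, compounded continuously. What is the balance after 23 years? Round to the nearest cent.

A = P·e^(rt) = 250·e^(0.089·23) = 250·e^2.047.
e^2.047 ≈ 7.744632324, so A ≈ 1,936.1581.

£1,936.16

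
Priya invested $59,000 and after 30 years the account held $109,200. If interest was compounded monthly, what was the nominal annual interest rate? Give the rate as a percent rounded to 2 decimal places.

2.05%

The 360-period growth factor is 109,200/59,000 = 1.85085.
r/12 = 1.85085^(1/360) − 1 ≈ 0.00171158, so r ≈ 12·0.00171158 = 2.05390%.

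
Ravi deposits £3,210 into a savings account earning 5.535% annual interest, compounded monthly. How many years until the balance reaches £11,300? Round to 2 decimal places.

22.79 years

(1 + 0.0046125)^(12t) = 11,300/3,210 = 3.5202.
12t·ln(1 + 0.0046125) = ln(3.5202); 12t = 1.2585/0.0046019 ≈ 273.4812.
t ≈ 22.7901 years.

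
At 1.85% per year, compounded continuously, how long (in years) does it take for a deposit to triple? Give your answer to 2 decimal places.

e^(0.0185t) = 3, so 0.0185t = ln 3 ≈ 1.0986.
t ≈ 1.0986/0.0185 ≈ 59.3844.

59.38 years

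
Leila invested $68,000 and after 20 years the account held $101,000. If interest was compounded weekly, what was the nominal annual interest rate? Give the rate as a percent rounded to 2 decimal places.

1.98%

The 1040-period growth factor is 101,000/68,000 = 1.48529.
r/52 = 1.48529^(1/1040) − 1 ≈ 0.000380469, so r ≈ 52·0.000380469 = 1.97844%.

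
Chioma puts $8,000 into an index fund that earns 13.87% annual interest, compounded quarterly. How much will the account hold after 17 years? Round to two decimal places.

Periodic rate = 13.87%/4 = 0.034675; periods = 4·17 = 68.
A = 8,000·(1 + 0.034675)^68 ≈ 8,000·10.154744215 ≈ 81,237.9537.

$81,237.95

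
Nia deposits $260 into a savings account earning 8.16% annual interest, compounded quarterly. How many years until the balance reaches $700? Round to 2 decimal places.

12.26 years

(1 + 0.0204)^(4t) = 700/260 = 2.6923.
4t·ln(1 + 0.0204) = ln(2.6923); 4t = 0.9904/0.0201947 ≈ 49.0425.
t ≈ 12.2606 years.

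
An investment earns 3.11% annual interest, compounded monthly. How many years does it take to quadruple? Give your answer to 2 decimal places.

44.63 years

(1 + 0.00259167)^(12t) = 4.
12t = ln 4 / ln(1 + 0.00259167) ≈ 1.3863/0.00258831 ≈ 535.5974.
t ≈ 44.6331.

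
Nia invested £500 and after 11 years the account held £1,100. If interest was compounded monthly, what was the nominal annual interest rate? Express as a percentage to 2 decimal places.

7.19%

The 132-period growth factor is 1,100/500 = 2.2.
r/12 = 2.2^(1/132) − 1 ≈ 0.00599104, so r ≈ 12·0.00599104 = 7.18924%.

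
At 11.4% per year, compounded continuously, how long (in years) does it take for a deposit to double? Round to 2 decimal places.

e^(0.114t) = 2, so 0.114t = ln 2 ≈ 0.69315.
t ≈ 0.69315/0.114 ≈ 6.0802.

6.08 years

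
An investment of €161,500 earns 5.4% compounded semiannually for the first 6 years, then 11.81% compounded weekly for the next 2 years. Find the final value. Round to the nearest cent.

€281,502.27

Phase 1: 161,500·(1 + 0.027)^12 ≈ 222,340.1272.
Phase 2: 222,340.1272·(1 + 0.1181/52)^104 ≈ 281,502.2657.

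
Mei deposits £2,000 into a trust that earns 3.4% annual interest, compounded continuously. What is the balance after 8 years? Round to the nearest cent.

£2,625.17

A = P·e^(rt) = 2,000·e^(0.034·8) = 2,000·e^0.272.
e^0.272 ≈ 1.312587001, so A ≈ 2,625.1740.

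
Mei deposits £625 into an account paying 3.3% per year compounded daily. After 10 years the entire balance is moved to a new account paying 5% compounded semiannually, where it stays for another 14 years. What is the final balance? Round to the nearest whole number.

£1,736

After 10 years at 3.3%: 625 × 1.39094738 ≈ 869.3421.
Then 14 years at 5%: 869.3421 × 1.996495019 ≈ 1,735.6372.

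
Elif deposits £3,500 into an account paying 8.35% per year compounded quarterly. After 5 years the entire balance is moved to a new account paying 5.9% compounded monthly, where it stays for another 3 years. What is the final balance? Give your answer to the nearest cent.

£6,312.50

Phase 1: 3,500·(1 + 0.020875)^20 ≈ 5,290.7765.
Phase 2: 5,290.7765·(1 + 0.059/12)^36 ≈ 6,312.4970.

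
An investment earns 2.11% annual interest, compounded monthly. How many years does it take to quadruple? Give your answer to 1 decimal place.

65.8 years

(1 + 0.00175833)^(12t) = 4.
12t = ln 4 / ln(1 + 0.00175833) ≈ 1.3863/0.00175679 ≈ 789.1068.
t ≈ 65.7589.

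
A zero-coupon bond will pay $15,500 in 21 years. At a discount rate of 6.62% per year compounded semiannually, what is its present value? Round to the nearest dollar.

Growth factor = (1 + 0.0331)^42 ≈ 3.9262611694.
P = 15,500/3.9262611694 ≈ 3,947.7761.

$3,948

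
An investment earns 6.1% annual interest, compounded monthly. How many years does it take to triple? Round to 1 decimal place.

(1 + 0.00508333)^(12t) = 3.
12t = ln 3 / ln(1 + 0.00508333) ≈ 1.0986/0.00507046 ≈ 216.6693.
t ≈ 18.0558.

18.1 years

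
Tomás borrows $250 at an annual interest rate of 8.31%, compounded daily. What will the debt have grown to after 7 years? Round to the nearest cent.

$447.24

Growth factor = (1 + 0.0831/365)^2555 ≈ 1.78895883.
A ≈ 250 × 1.78895883 ≈ 447.2397.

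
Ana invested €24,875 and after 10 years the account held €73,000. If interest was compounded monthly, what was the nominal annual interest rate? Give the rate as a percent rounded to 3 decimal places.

10.814%

(1 + r/12)^120 = 73,000/24,875 = 2.93467.
1 + r/12 = 2.93467^(1/120) ≈ 1.009012, so r/12 ≈ 0.009012.
r ≈ 12·0.009012 = 10.81440%.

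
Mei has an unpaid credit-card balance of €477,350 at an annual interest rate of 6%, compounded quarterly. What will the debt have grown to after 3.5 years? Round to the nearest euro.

€587,979

Periodic rate = 6%/4 = 0.015; periods = 4·3.5 = 14.
A = 477,350·(1 + 0.015)^14 ≈ 477,350·1.23175573069 ≈ 587,978.5980.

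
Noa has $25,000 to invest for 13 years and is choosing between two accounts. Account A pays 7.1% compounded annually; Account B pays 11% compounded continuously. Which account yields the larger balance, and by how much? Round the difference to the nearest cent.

A: (1 + 0.071)^13 ≈ 2.4392882332, so 25,000 × 2.4392882332 ≈ 60,982.2058.
B: e^(0.11·13) = e^1.43 ≈ 4.17869919192, so 25,000 × 4.17869919192 ≈ 104,467.4798.
Difference ≈ 43,485.2740 in favor of B.

Account B, by $43,485.27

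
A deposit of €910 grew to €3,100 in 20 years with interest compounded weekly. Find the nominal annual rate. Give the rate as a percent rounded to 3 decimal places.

(1 + r/52)^1040 = 3,100/910 = 3.40659.
1 + r/52 = 3.40659^(1/1040) ≈ 1.001179, so r/52 ≈ 0.00117926.
r ≈ 52·0.00117926 = 6.13218%.

6.132%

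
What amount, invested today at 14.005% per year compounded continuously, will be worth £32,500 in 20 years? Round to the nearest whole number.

£1,974

P = A·e^(−rt) = 32,500·e^(−2.801).
e^(−2.801) ≈ 0.060749282957, so P ≈ 1,974.3517.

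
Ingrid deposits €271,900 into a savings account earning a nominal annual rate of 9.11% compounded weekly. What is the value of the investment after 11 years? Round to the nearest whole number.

€740,005

Growth factor = (1 + 0.0911/52)^572 ≈ 2.72160892731.
A ≈ 271,900 × 2.72160892731 ≈ 740,005.4673.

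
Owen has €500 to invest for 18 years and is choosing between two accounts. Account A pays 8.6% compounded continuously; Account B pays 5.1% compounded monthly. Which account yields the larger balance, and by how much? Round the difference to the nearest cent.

A: e^(0.086·18) = e^1.548 ≈ 4.702056659, so 500 × 4.702056659 ≈ 2,351.0283.
B: (1 + 0.00425)^216 ≈ 2.499410139, so 500 × 2.499410139 ≈ 1,249.7051.
Difference ≈ 1,101.3233 in favor of A.

Account A, by €1,101.32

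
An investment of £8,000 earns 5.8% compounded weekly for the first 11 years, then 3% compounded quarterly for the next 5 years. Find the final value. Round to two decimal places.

After 11 years at 5.8%: 8,000 × 1.8920188937 ≈ 15,136.1511.
Then 5 years at 3%: 15,136.1511 × 1.1611841423 ≈ 17,575.8587.

£17,575.86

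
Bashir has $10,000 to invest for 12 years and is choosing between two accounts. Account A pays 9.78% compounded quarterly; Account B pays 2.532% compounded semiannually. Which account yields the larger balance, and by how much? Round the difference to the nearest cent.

A: (1 + 0.02445)^48 ≈ 3.1882825752, so 10,000 × 3.1882825752 ≈ 31,882.8258.
B: (1 + 0.01266)^24 ≈ 1.352470301, so 10,000 × 1.352470301 ≈ 13,524.7030.
Difference ≈ 18,358.1227 in favor of A.

Account A, by $18,358.12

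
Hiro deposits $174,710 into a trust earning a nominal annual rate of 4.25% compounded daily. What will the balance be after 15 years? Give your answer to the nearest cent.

Growth factor = (1 + 0.0425/365)^5475 ≈ 1.89167539381.
A ≈ 174,710 × 1.89167539381 ≈ 330,494.6081.

$330,494.61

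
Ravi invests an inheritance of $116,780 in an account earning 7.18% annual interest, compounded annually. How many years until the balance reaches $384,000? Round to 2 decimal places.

We need (1 + 0.0718)^t = 3.2882, so t = ln 3.2882 / ln 1.0718 ≈ 17.1670.

17.17 years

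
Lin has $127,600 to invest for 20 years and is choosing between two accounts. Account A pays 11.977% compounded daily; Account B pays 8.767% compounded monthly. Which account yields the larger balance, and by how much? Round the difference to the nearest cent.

Account A growth factor: (1 + 0.11977/365)^7300 ≈ 10.96827567344; balance ≈ 1,399,551.9759.
Account B growth factor: (1 + 0.08767/12)^240 ≈ 5.73751392271; balance ≈ 732,106.7765.
Account A is larger by 667,445.1994.

Account A, by $667,445.20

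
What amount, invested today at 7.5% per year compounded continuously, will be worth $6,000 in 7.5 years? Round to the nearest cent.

$3,418.70

P = A·e^(−rt) = 6,000·e^(−0.5625).
e^(−0.5625) ≈ 0.5697828247, so P ≈ 3,418.6969.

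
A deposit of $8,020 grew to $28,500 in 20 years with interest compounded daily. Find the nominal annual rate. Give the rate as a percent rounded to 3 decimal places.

The 7300-period growth factor is 28,500/8,020 = 3.55362.
r/365 = 3.55362^(1/7300) − 1 ≈ 0.000173709, so r ≈ 365·0.000173709 = 6.34038%.

6.340%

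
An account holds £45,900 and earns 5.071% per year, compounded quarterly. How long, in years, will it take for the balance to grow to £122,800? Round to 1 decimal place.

We need (1 + 0.0126775)^(4t) = 2.6754, so 4t = ln 2.6754 / ln 1.012677 ≈ 78.1161.
t ≈ 78.1161/4 = 19.5290 years.

19.5 years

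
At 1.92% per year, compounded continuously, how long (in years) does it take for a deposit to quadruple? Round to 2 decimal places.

72.20 years

e^(0.0192t) = 4, so 0.0192t = ln 4 ≈ 1.3863.
t ≈ 1.3863/0.0192 ≈ 72.2028.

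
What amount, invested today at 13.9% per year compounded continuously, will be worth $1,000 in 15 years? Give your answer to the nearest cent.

$124.31

P = A·e^(−rt) = 1,000·e^(−2.085).
e^(−2.085) ≈ 0.12430712, so P ≈ 124.3071.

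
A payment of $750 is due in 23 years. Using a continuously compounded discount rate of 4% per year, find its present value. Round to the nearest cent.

$298.89

P = A·e^(−rt) = 750·e^(−0.92).
e^(−0.92) ≈ 0.398519041, so P ≈ 298.8893.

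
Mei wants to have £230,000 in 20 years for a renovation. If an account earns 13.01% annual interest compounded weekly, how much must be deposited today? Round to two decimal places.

£17,104.28

Growth factor = (1 + 0.1301/52)^1040 ≈ 13.4469244851.
P = 230,000/13.4469244851 ≈ 17,104.2829.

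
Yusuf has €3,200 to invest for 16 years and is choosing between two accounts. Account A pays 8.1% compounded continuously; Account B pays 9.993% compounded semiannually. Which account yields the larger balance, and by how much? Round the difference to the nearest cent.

A: e^(0.081·16) = e^1.296 ≈ 3.6546487962, so 3,200 × 3.6546487962 ≈ 11,694.8761.
B: (1 + 0.049965)^32 ≈ 4.7598614895, so 3,200 × 4.7598614895 ≈ 15,231.5568.
Difference ≈ 3,536.6806 in favor of B.

Account B, by €3,536.68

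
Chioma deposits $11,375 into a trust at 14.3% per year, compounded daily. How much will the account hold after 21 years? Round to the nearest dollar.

$229,025

Growth factor = (1 + 0.143/365)^7665 ≈ 20.1340395913.
A ≈ 11,375 × 20.1340395913 ≈ 229,024.7004.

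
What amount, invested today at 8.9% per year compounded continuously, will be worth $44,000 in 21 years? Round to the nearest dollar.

P = A·e^(−rt) = 44,000·e^(−1.869).
e^(−1.869) ≈ 0.15427786256, so P ≈ 6,788.2260.

$6,788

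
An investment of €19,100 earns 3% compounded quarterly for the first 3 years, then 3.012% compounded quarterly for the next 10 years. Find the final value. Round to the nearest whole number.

Phase 1: 19,100·(1 + 0.0075)^12 ≈ 20,891.7117.
Phase 2: 20,891.7117·(1 + 0.00753)^40 ≈ 28,202.8816.

€28,203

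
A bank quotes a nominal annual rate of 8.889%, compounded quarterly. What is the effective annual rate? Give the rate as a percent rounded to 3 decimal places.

EAR = (1 + 8.889%/4)^4 − 1 = (1 + 0.0222225)^4 − 1.
(1 + 0.0222225)^4 ≈ 1.091897, so EAR ≈ 9.18972%.

9.190%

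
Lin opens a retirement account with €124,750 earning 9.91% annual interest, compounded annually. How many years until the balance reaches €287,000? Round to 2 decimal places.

(1 + 0.0991)^t = 287,000/124,750 = 2.3006.
t·ln(1 + 0.0991) = ln(2.3006); t = 0.83317/0.0944917 ≈ 8.8174.

8.82 years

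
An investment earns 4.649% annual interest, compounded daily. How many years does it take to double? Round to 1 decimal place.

14.9 years

(1 + 0.00012737)^(365t) = 2.
365t = ln 2 / ln(1 + 0.00012737) ≈ 0.69315/0.000127362 ≈ 5442.3496.
t ≈ 14.9105.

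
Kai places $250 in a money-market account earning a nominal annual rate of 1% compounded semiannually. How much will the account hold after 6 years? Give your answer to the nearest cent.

$265.42

Periodic rate = 1%/2 = 0.005; periods = 2·6 = 12.
A = 250·(1 + 0.005)^12 ≈ 250·1.06167781 ≈ 265.4195.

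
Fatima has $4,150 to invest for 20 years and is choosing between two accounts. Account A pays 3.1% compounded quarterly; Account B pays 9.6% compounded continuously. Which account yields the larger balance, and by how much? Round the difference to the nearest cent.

Account B, by $20,610.84

Account A growth factor: (1 + 0.00775)^80 ≈ 1.854490214; balance ≈ 7,696.1344.
Account B growth factor: e^(0.096·20) = e^1.92 ≈ 6.8209584693; balance ≈ 28,306.9776.
Account B is larger by 20,610.8433.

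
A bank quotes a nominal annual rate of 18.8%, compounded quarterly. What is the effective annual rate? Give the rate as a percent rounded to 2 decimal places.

20.17%

One year is 4 periods at 0.047 each: (1 + 0.047)^4 ≈ 1.201674.
EAR = 1.201674 − 1 ≈ 20.16742%.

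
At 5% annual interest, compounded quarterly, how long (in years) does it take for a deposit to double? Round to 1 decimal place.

13.9 years

(1 + 0.0125)^(4t) = 2.
4t = ln 2 / ln(1 + 0.0125) ≈ 0.69315/0.0124225 ≈ 55.7976.
t ≈ 13.9494.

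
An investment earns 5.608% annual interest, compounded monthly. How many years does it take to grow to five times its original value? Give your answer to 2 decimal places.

(1 + 0.00467333)^(12t) = 5.
12t = ln 5 / ln(1 + 0.00467333) ≈ 1.6094/0.00466245 ≈ 345.1917.
t ≈ 28.7660.

28.77 years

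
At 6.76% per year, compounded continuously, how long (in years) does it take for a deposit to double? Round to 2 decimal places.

e^(0.0676t) = 2, so 0.0676t = ln 2 ≈ 0.69315.
t ≈ 0.69315/0.0676 ≈ 10.2537.

10.25 years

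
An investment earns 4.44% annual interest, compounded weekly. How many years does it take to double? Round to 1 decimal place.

15.6 years

(1 + 0.000853846)^(52t) = 2.
52t = ln 2 / ln(1 + 0.000853846) ≈ 0.69315/0.000853482 ≈ 812.1405.
t ≈ 15.6181.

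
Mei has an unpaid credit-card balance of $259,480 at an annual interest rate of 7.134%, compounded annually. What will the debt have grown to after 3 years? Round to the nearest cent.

$319,069.91

Growth factor = (1 + 0.07134)^3 ≈ 1.22965126428.
A ≈ 259,480 × 1.22965126428 ≈ 319,069.9101.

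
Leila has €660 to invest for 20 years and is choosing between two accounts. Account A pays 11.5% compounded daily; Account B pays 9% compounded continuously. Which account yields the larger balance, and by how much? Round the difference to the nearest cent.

Account A, by €2,587.81

A: (1 + 0.115/365)^7300 ≈ 9.970569935, so 660 × 9.970569935 ≈ 6,580.5762.
B: e^(0.09·20) = e^1.8 ≈ 6.049647464, so 660 × 6.049647464 ≈ 3,992.7673.
Difference ≈ 2,587.8088 in favor of A.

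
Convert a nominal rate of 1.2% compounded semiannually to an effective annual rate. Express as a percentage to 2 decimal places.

EAR = (1 + 1.2%/2)^2 − 1 = (1 + 0.006)^2 − 1.
(1 + 0.006)^2 ≈ 1.012036, so EAR ≈ 1.20360%.

1.20%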